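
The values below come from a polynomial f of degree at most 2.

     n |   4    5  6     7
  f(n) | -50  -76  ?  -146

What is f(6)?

On equispaced nodes a degree-2 polynomial has vanishing third forward difference, so
  - f(4) + 3·f(5) - 3·f(6) + f(7) = 0.
Substituting the known values and solving for f(6):
  -3·f(6) = 324
  f(6) = -108.

-108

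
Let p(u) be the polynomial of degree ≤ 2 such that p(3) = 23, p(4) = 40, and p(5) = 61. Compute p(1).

Using the Lagrange interpolation formula with nodes 3, 4, 5:
  L_0(u) = (u - 4)(u - 5) / 2
  L_1(u) = (u - 3)(u - 5) / -1
  L_2(u) = (u - 3)(u - 4) / 2
Then p(u) = 23·L_0(u) + 40·L_1(u) + 61·L_2(u).
Expanding and collecting terms gives p(u) = 2u^2 + 3u - 4.
Evaluating at u = 1: p(1) = 1.

1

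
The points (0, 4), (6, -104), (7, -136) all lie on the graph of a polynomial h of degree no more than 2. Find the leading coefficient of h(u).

Write h(u) = au^2 + bu + c. Substituting each data point gives a linear system:
  c = 4
  36a + 6b + c = -104
  49a + 7b + c = -136
Solving the system yields a = -2, b = -6, c = 4.
So h(u) = -2u² - 6u + 4.
The leading coefficient is -2.

-2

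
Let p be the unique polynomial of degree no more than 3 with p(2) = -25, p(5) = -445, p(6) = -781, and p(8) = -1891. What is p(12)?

-6535

Write p(n) = an^3 + bn^2 + cn + d. Substituting each data point gives a linear system:
  8a + 4b + 2c + d = -25
  125a + 25b + 5c + d = -445
  216a + 36b + 6c + d = -781
  512a + 64b + 8c + d = -1891
Solving the system yields a = -4, b = 3, c = -5, d = 5.
So p(n) = -4n³ + 3n² - 5n + 5.
Then p(12) = -6535.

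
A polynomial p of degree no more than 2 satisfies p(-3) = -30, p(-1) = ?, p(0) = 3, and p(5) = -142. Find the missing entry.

The 3 known points determine the degree-2 polynomial uniquely.
Write p(u) = au^2 + bu + c. Substituting each data point gives a linear system:
  9a - 3b + c = -30
  c = 3
  25a + 5b + c = -142
Solving the system yields a = -5, b = -4, c = 3.
So p(u) = -5u^2 - 4u + 3.
Then p(-1) = 2.

2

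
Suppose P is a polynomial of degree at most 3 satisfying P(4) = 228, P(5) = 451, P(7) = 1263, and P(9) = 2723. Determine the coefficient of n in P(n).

Write P(n) = an^3 + bn^2 + cn + d. Substituting each data point gives a linear system:
  64a + 16b + 4c + d = 228
  125a + 25b + 5c + d = 451
  343a + 49b + 7c + d = 1263
  729a + 81b + 9c + d = 2723
Solving the system yields a = 4, b = -3, c = 6, d = -4.
So P(n) = 4n^3 - 3n^2 + 6n - 4.
The coefficient of n is 6.

6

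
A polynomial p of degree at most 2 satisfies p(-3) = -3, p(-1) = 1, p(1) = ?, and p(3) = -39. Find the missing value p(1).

On equispaced nodes a degree-2 polynomial has vanishing third forward difference, so
  - p(-3) + 3·p(-1) - 3·p(1) + p(3) = 0.
Substituting the known values and solving for p(1):
  -3·p(1) = 33
  p(1) = -11.

-11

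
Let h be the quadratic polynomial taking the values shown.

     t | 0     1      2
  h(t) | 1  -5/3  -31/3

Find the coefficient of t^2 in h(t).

Write h(t) = at^2 + bt + c. Substituting each data point gives a linear system:
  c = 1
  a + b + c = -5/3
  4a + 2b + c = -31/3
Solving the system yields a = -3, b = 1/3, c = 1.
So h(t) = -3t² + (1/3)t + 1.
The leading coefficient is -3.

-3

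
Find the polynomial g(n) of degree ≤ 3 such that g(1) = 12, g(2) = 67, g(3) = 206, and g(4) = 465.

g(n) = 6n^3 + 6n^2 - 5n + 5

Using the Lagrange interpolation formula with nodes 1, 2, 3, 4:
  L_0(n) = (n - 2)(n - 3)(n - 4) / -6
  L_1(n) = (n - 1)(n - 3)(n - 4) / 2
  L_2(n) = (n - 1)(n - 2)(n - 4) / -2
  L_3(n) = (n - 1)(n - 2)(n - 3) / 6
Then g(n) = 12·L_0(n) + 67·L_1(n) + 206·L_2(n) + 465·L_3(n).
Expanding and collecting terms gives g(n) = 6n^3 + 6n^2 - 5n + 5.
Check: g(1) = 12. ✓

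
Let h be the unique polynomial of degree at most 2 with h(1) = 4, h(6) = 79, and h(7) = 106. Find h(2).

11

Using the Lagrange interpolation formula with nodes 1, 6, 7:
  L_0(u) = (u - 6)(u - 7) / 30
  L_1(u) = (u - 1)(u - 7) / -5
  L_2(u) = (u - 1)(u - 6) / 6
Then h(u) = 4·L_0(u) + 79·L_1(u) + 106·L_2(u).
Expanding and collecting terms gives h(u) = 2u^2 + u + 1.
Evaluating at u = 2: h(2) = 11.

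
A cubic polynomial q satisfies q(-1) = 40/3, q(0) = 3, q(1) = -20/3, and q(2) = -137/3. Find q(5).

Write q(x) = ax^3 + bx^2 + cx + d. Substituting each data point gives a linear system:
  -a + b - c + d = 40/3
  d = 3
  a + b + c + d = -20/3
  8a + 4b + 2c + d = -137/3
Solving the system yields a = -5, b = 1/3, c = -5, d = 3.
So q(x) = -5x³ + (1/3)x² - 5x + 3.
Then q(5) = -1916/3.

-1916/3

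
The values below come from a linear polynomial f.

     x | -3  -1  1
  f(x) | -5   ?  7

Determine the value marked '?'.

1

On equispaced nodes a degree-1 polynomial has vanishing second forward difference, so
  f(-3) - 2·f(-1) + f(1) = 0.
Substituting the known values and solving for f(-1):
  -2·f(-1) = -2
  f(-1) = 1.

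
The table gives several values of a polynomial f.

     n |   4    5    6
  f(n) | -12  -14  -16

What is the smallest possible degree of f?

1

Forward differences of the values at n = 4, 5, 6:
  f  : -12  -14  -16
  Δ  : -2  -2
  Δ^2: 0
The first differences are constant (-2) and nonzero, while all higher differences vanish, so the minimal degree is 1.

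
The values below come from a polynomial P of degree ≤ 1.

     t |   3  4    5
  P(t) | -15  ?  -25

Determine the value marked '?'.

On equispaced nodes a degree-1 polynomial has vanishing second forward difference, so
  P(3) - 2·P(4) + P(5) = 0.
Substituting the known values and solving for P(4):
  -2·P(4) = 40
  P(4) = -20.

-20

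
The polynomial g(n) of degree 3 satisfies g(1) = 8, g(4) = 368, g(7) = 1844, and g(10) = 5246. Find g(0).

-4

Write g(n) = an^3 + bn^2 + cn + d. Substituting each data point gives a linear system:
  a + b + c + d = 8
  64a + 16b + 4c + d = 368
  343a + 49b + 7c + d = 1844
  1000a + 100b + 10c + d = 5246
Solving the system yields a = 5, b = 2, c = 5, d = -4.
So g(n) = 5n³ + 2n² + 5n - 4.
Then g(0) = -4.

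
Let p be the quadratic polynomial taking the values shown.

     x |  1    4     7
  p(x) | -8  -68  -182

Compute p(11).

Write p(x) = ax^2 + bx + c. Substituting each data point gives a linear system:
  a + b + c = -8
  16a + 4b + c = -68
  49a + 7b + c = -182
Solving the system yields a = -3, b = -5, c = 0.
So p(x) = -3x^2 - 5x.
Then p(11) = -418.

-418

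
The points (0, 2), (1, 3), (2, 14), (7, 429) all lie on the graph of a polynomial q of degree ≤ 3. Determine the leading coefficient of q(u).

1

Write q(u) = au^3 + bu^2 + cu + d. Substituting each data point gives a linear system:
  d = 2
  a + b + c + d = 3
  8a + 4b + 2c + d = 14
  343a + 49b + 7c + d = 429
Solving the system yields a = 1, b = 2, c = -2, d = 2.
So q(u) = u^3 + 2u^2 - 2u + 2.
The leading coefficient is 1.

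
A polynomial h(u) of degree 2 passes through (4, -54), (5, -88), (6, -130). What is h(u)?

Write h(u) = au^2 + bu + c. Substituting each data point gives a linear system:
  16a + 4b + c = -54
  25a + 5b + c = -88
  36a + 6b + c = -130
Solving the system yields a = -4, b = 2, c = 2.
So h(u) = -4u² + 2u + 2.
Check: h(6) = -130. ✓

h(u) = -4u^2 + 2u + 2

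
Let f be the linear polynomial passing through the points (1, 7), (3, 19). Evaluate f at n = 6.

37

Write f(n) = an + b. Substituting each data point gives a linear system:
  a + b = 7
  3a + b = 19
Solving the system yields a = 6, b = 1.
So f(n) = 6n + 1.
Then f(6) = 37.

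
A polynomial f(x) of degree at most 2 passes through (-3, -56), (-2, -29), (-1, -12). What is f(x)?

Write f(x) = ax^2 + bx + c. Substituting each data point gives a linear system:
  9a - 3b + c = -56
  4a - 2b + c = -29
  a - b + c = -12
Solving the system yields a = -5, b = 2, c = -5.
So f(x) = -5x² + 2x - 5.
Check: f(-2) = -29. ✓

f(x) = -5x^2 + 2x - 5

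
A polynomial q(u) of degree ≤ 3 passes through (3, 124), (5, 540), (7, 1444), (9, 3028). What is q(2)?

39

Write q(u) = au^3 + bu^2 + cu + d. Substituting each data point gives a linear system:
  27a + 9b + 3c + d = 124
  125a + 25b + 5c + d = 540
  343a + 49b + 7c + d = 1444
  729a + 81b + 9c + d = 3028
Solving the system yields a = 4, b = 1, c = 4, d = -5.
So q(u) = 4u^3 + u^2 + 4u - 5.
Then q(2) = 39.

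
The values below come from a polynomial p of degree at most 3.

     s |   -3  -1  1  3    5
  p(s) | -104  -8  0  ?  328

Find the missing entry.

On equispaced nodes a degree-3 polynomial has vanishing fourth forward difference, so
  p(-3) - 4·p(-1) + 6·p(1) - 4·p(3) + p(5) = 0.
Substituting the known values and solving for p(3):
  -4·p(3) = -256
  p(3) = 64.

64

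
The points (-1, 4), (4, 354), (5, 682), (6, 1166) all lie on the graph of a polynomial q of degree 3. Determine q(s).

q(s) = 5s^3 + 3s^2 - 4s + 2

Using the Lagrange interpolation formula with nodes -1, 4, 5, 6:
  L_0(s) = (s - 4)(s - 5)(s - 6) / -210
  L_1(s) = (s + 1)(s - 5)(s - 6) / 10
  L_2(s) = (s + 1)(s - 4)(s - 6) / -6
  L_3(s) = (s + 1)(s - 4)(s - 5) / 14
Then q(s) = 4·L_0(s) + 354·L_1(s) + 682·L_2(s) + 1166·L_3(s).
Expanding and collecting terms gives q(s) = 5s³ + 3s² - 4s + 2.
Check: q(6) = 1166. ✓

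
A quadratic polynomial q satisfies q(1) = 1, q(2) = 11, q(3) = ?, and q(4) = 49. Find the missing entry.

27

On equispaced nodes a degree-2 polynomial has vanishing third forward difference, so
  - q(1) + 3·q(2) - 3·q(3) + q(4) = 0.
Substituting the known values and solving for q(3):
  -3·q(3) = -81
  q(3) = 27.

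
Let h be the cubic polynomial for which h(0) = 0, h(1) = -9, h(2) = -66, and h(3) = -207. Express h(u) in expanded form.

Write h(u) = au^3 + bu^2 + cu + d. Substituting each data point gives a linear system:
  d = 0
  a + b + c + d = -9
  8a + 4b + 2c + d = -66
  27a + 9b + 3c + d = -207
Solving the system yields a = -6, b = -6, c = 3, d = 0.
So h(u) = -6u³ - 6u² + 3u.
Check: h(3) = -207. ✓

h(u) = -6u^3 - 6u^2 + 3u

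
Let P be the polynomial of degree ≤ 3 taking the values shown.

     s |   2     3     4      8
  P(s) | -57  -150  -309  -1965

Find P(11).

Using the Lagrange interpolation formula with nodes 2, 3, 4, 8:
  L_0(s) = (s - 3)(s - 4)(s - 8) / -12
  L_1(s) = (s - 2)(s - 4)(s - 8) / 5
  L_2(s) = (s - 2)(s - 3)(s - 8) / -8
  L_3(s) = (s - 2)(s - 3)(s - 4) / 120
Then P(s) = -57·L_0(s) - 150·L_1(s) - 309·L_2(s) - 1965·L_3(s).
Expanding and collecting terms gives P(s) = -3s³ - 6s² - 6s + 3.
Evaluating at s = 11: P(11) = -4782.

-4782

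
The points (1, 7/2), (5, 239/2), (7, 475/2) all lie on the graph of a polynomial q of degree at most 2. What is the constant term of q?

-1/2

Write q(n) = an^2 + bn + c. Substituting each data point gives a linear system:
  a + b + c = 7/2
  25a + 5b + c = 239/2
  49a + 7b + c = 475/2
Solving the system yields a = 5, b = -1, c = -1/2.
So q(n) = 5n^2 - n - 1/2.
The constant term is -1/2.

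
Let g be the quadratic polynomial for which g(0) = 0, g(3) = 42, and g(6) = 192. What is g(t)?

Write g(t) = at^2 + bt + c. Substituting each data point gives a linear system:
  c = 0
  9a + 3b + c = 42
  36a + 6b + c = 192
Solving the system yields a = 6, b = -4, c = 0.
So g(t) = 6t^2 - 4t.
Check: g(6) = 192. ✓

g(t) = 6t^2 - 4t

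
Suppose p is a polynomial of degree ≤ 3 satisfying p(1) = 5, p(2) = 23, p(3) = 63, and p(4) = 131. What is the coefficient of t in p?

Write p(t) = at^3 + bt^2 + ct + d. Substituting each data point gives a linear system:
  a + b + c + d = 5
  8a + 4b + 2c + d = 23
  27a + 9b + 3c + d = 63
  64a + 16b + 4c + d = 131
Solving the system yields a = 1, b = 5, c = -4, d = 3.
So p(t) = t^3 + 5t^2 - 4t + 3.
The coefficient of t is -4.

-4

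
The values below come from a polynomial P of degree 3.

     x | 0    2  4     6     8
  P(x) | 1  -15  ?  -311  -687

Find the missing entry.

On equispaced nodes a degree-3 polynomial has vanishing fourth forward difference, so
  P(0) - 4·P(2) + 6·P(4) - 4·P(6) + P(8) = 0.
Substituting the known values and solving for P(4):
  6·P(4) = -618
  P(4) = -103.

-103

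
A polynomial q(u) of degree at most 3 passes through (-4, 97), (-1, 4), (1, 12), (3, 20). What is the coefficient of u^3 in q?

Write q(u) = au^3 + bu^2 + cu + d. Substituting each data point gives a linear system:
  -64a + 16b - 4c + d = 97
  -a + b - c + d = 4
  a + b + c + d = 12
  27a + 9b + 3c + d = 20
Solving the system yields a = -1, b = 3, c = 5, d = 5.
So q(u) = -u³ + 3u² + 5u + 5.
The leading coefficient is -1.

-1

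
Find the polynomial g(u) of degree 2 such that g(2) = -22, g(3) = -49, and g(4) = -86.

Write g(u) = au^2 + bu + c. Substituting each data point gives a linear system:
  4a + 2b + c = -22
  9a + 3b + c = -49
  16a + 4b + c = -86
Solving the system yields a = -5, b = -2, c = 2.
So g(u) = -5u^2 - 2u + 2.
Check: g(3) = -49. ✓

g(u) = -5u^2 - 2u + 2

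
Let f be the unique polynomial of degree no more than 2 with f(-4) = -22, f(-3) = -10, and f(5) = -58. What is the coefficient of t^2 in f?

Write f(t) = at^2 + bt + c. Substituting each data point gives a linear system:
  16a - 4b + c = -22
  9a - 3b + c = -10
  25a + 5b + c = -58
Solving the system yields a = -2, b = -2, c = 2.
So f(t) = -2t² - 2t + 2.
The leading coefficient is -2.

-2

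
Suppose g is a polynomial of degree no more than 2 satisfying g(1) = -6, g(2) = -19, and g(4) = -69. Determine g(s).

Write g(s) = as^2 + bs + c. Substituting each data point gives a linear system:
  a + b + c = -6
  4a + 2b + c = -19
  16a + 4b + c = -69
Solving the system yields a = -4, b = -1, c = -1.
So g(s) = -4s^2 - s - 1.
Check: g(2) = -19. ✓

g(s) = -4s^2 - s - 1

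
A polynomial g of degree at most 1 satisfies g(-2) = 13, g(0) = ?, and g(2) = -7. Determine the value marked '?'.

The 2 known points determine the degree-1 polynomial uniquely.
Write g(n) = an + b. Substituting each data point gives a linear system:
  -2a + b = 13
  2a + b = -7
Solving the system yields a = -5, b = 3.
So g(n) = -5n + 3.
Then g(0) = 3.

3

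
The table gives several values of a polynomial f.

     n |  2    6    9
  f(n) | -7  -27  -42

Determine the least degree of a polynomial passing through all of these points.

Divided differences on the nodes 2, 6, 9:
  order 0: -7  -27  -42
  order 1: -5  -5
  order 2: 0
The order-1 divided differences are all -5 (nonzero) and every higher order vanishes, so the data lies on a polynomial of degree exactly 1.

1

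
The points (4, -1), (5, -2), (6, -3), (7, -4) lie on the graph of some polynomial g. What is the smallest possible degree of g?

1

Forward differences of the values at n = 4, 5, 6, 7:
  g  : -1  -2  -3  -4
  Δ  : -1  -1  -1
  Δ^2: 0  0
  Δ^3: 0
The first differences are constant (-1) and nonzero, while all higher differences vanish, so the minimal degree is 1.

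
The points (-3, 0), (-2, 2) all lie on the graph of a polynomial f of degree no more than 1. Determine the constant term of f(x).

6

Write f(x) = ax + b. Substituting each data point gives a linear system:
  -3a + b = 0
  -2a + b = 2
Solving the system yields a = 2, b = 6.
So f(x) = 2x + 6.
The constant term is 6.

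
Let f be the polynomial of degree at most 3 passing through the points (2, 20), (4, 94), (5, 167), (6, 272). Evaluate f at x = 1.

Write f(x) = ax^3 + bx^2 + cx + d. Substituting each data point gives a linear system:
  8a + 4b + 2c + d = 20
  64a + 16b + 4c + d = 94
  125a + 25b + 5c + d = 167
  216a + 36b + 6c + d = 272
Solving the system yields a = 1, b = 1, c = 3, d = 2.
So f(x) = x³ + x² + 3x + 2.
Then f(1) = 7.

7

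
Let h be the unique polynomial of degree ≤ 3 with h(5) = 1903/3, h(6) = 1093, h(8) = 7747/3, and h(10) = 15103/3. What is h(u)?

Using the Lagrange interpolation formula with nodes 5, 6, 8, 10:
  L_0(u) = (u - 6)(u - 8)(u - 10) / -15
  L_1(u) = (u - 5)(u - 8)(u - 10) / 8
  L_2(u) = (u - 5)(u - 6)(u - 10) / -12
  L_3(u) = (u - 5)(u - 6)(u - 8) / 40
Then h(u) = 1903/3·L_0(u) + 1093·L_1(u) + 7747/3·L_2(u) + 15103/3·L_3(u).
Expanding and collecting terms gives h(u) = 5u³ + (1/3)u² + 1.
Check: h(5) = 1903/3. ✓

h(u) = 5u^3 + (1/3)u^2 + 1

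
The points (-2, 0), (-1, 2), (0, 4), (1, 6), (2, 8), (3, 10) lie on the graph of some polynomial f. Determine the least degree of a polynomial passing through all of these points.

1

Forward differences of the values at u = -2, -1, 0, 1, 2, 3:
  f  : 0  2  4  6  8  10
  Δ  : 2  2  2  2  2
  Δ^2: 0  0  0  0
  Δ^3: 0  0  0
  Δ^4: 0  0
  Δ^5: 0
The first differences are constant (2) and nonzero, while all higher differences vanish, so the minimal degree is 1.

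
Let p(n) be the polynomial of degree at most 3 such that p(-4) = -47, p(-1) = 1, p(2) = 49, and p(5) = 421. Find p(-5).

-119

Using the Lagrange interpolation formula with nodes -4, -1, 2, 5:
  L_0(n) = (n + 1)(n - 2)(n - 5) / -162
  L_1(n) = (n + 4)(n - 2)(n - 5) / 54
  L_2(n) = (n + 4)(n + 1)(n - 5) / -54
  L_3(n) = (n + 4)(n + 1)(n - 2) / 162
Then p(n) = -47·L_0(n) + 1·L_1(n) + 49·L_2(n) + 421·L_3(n).
Expanding and collecting terms gives p(n) = 2n^3 + 6n^2 + 4n + 1.
Evaluating at n = -5: p(-5) = -119.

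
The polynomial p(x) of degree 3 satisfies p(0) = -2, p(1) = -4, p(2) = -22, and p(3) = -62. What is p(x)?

Using the Lagrange interpolation formula with nodes 0, 1, 2, 3:
  L_0(x) = (x - 1)(x - 2)(x - 3) / -6
  L_1(x) = x(x - 2)(x - 3) / 2
  L_2(x) = x(x - 1)(x - 3) / -2
  L_3(x) = x(x - 1)(x - 2) / 6
Then p(x) = -2·L_0(x) - 4·L_1(x) - 22·L_2(x) - 62·L_3(x).
Expanding and collecting terms gives p(x) = -x³ - 5x² + 4x - 2.
Check: p(1) = -4. ✓

p(x) = -x^3 - 5x^2 + 4x - 2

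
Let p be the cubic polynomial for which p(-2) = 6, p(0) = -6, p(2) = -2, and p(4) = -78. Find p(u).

Using the Lagrange interpolation formula with nodes -2, 0, 2, 4:
  L_0(u) = u(u - 2)(u - 4) / -48
  L_1(u) = (u + 2)(u - 2)(u - 4) / 16
  L_2(u) = (u + 2)u(u - 4) / -16
  L_3(u) = (u + 2)u(u - 2) / 48
Then p(u) = 6·L_0(u) - 6·L_1(u) - 2·L_2(u) - 78·L_3(u).
Expanding and collecting terms gives p(u) = -2u^3 + 2u^2 + 6u - 6.
Check: p(0) = -6. ✓

p(u) = -2u^3 + 2u^2 + 6u - 6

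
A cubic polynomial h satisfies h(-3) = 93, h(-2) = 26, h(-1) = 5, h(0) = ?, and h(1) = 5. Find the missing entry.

On equispaced nodes a degree-3 polynomial has vanishing fourth forward difference, so
  h(-3) - 4·h(-2) + 6·h(-1) - 4·h(0) + h(1) = 0.
Substituting the known values and solving for h(0):
  -4·h(0) = -24
  h(0) = 6.

6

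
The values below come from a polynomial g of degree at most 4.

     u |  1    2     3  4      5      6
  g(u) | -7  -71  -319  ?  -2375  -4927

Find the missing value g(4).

The 5 known points determine the degree-4 polynomial uniquely.
Write g(u) = au^4 + bu^3 + cu^2 + du + e. Substituting each data point gives a linear system:
  a + b + c + d + e = -7
  16a + 8b + 4c + 2d + e = -71
  81a + 27b + 9c + 3d + e = -319
  625a + 125b + 25c + 5d + e = -2375
  1296a + 216b + 36c + 6d + e = -4927
Solving the system yields a = -4, b = 2, c = -4, d = -6, e = 5.
So g(u) = -4u^4 + 2u^3 - 4u^2 - 6u + 5.
Then g(4) = -979.

-979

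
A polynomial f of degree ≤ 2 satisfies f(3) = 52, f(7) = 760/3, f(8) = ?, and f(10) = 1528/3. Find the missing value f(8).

The 3 known points determine the degree-2 polynomial uniquely.
Write f(s) = as^2 + bs + c. Substituting each data point gives a linear system:
  9a + 3b + c = 52
  49a + 7b + c = 760/3
  100a + 10b + c = 1528/3
Solving the system yields a = 5, b = 1/3, c = 6.
So f(s) = 5s² + (1/3)s + 6.
Then f(8) = 986/3.

986/3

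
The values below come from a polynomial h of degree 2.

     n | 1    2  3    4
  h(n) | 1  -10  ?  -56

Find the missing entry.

On equispaced nodes a degree-2 polynomial has vanishing third forward difference, so
  - h(1) + 3·h(2) - 3·h(3) + h(4) = 0.
Substituting the known values and solving for h(3):
  -3·h(3) = 87
  h(3) = -29.

-29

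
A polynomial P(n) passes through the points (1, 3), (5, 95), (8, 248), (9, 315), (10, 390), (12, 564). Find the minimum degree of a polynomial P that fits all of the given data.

Divided differences on the nodes 1, 5, 8, 9, 10, 12:
  order 0: 3  95  248  315  390  564
  order 1: 23  51  67  75  87
  order 2: 4  4  4  4
  order 3: 0  0  0
  order 4: 0  0
  order 5: 0
The order-2 divided differences are all 4 (nonzero) and every higher order vanishes, so the data lies on a polynomial of degree exactly 2.

2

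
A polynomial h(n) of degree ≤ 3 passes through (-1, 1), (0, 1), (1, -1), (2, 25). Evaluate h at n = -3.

Forward differences of the values at n = -1, 0, 1, 2:
  h  : 1  1  -1  25
  Δ  : 0  -2  26
  Δ^2: -2  28
  Δ^3: 30
The third differences are constant, confirming degree 3.
Interpolating (Newton forward form) and evaluating at n = -3 gives h(-3) = -125.

-125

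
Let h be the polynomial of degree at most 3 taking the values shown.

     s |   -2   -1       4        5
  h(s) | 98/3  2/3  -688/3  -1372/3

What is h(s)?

h(s) = -4s^3 + (5/3)s^2 + s - 4

Using the Lagrange interpolation formula with nodes -2, -1, 4, 5:
  L_0(s) = (s + 1)(s - 4)(s - 5) / -42
  L_1(s) = (s + 2)(s - 4)(s - 5) / 30
  L_2(s) = (s + 2)(s + 1)(s - 5) / -30
  L_3(s) = (s + 2)(s + 1)(s - 4) / 42
Then h(s) = 98/3·L_0(s) + 2/3·L_1(s) - 688/3·L_2(s) - 1372/3·L_3(s).
Expanding and collecting terms gives h(s) = -4s^3 + (5/3)s^2 + s - 4.
Check: h(4) = -688/3. ✓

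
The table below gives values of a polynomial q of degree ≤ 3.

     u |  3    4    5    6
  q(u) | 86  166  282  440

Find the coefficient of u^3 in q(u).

1

Write q(u) = au^3 + bu^2 + cu + d. Substituting each data point gives a linear system:
  27a + 9b + 3c + d = 86
  64a + 16b + 4c + d = 166
  125a + 25b + 5c + d = 282
  216a + 36b + 6c + d = 440
Solving the system yields a = 1, b = 6, c = 1, d = 2.
So q(u) = u^3 + 6u^2 + u + 2.
The leading coefficient is 1.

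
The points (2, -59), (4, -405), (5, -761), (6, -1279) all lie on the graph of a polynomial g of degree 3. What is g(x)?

g(x) = -5x^3 - 6x^2 + 3x - 1

Write g(x) = ax^3 + bx^2 + cx + d. Substituting each data point gives a linear system:
  8a + 4b + 2c + d = -59
  64a + 16b + 4c + d = -405
  125a + 25b + 5c + d = -761
  216a + 36b + 6c + d = -1279
Solving the system yields a = -5, b = -6, c = 3, d = -1.
So g(x) = -5x^3 - 6x^2 + 3x - 1.
Check: g(6) = -1279. ✓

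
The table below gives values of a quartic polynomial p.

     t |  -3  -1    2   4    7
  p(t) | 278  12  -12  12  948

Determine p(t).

Write p(t) = at^4 + bt^3 + ct^2 + dt + e. Substituting each data point gives a linear system:
  81a - 27b + 9c - 3d + e = 278
  a - b + c - d + e = 12
  16a + 8b + 4c + 2d + e = -12
  256a + 64b + 16c + 4d + e = 12
  2401a + 343b + 49c + 7d + e = 948
Solving the system yields a = 1, b = -5, c = 6, d = -4, e = -4.
So p(t) = t^4 - 5t^3 + 6t^2 - 4t - 4.
Check: p(4) = 12. ✓

p(t) = t^4 - 5t^3 + 6t^2 - 4t - 4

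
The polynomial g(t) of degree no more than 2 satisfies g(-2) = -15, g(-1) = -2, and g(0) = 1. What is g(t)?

Using the Lagrange interpolation formula with nodes -2, -1, 0:
  L_0(t) = (t + 1)t / 2
  L_1(t) = (t + 2)t / -1
  L_2(t) = (t + 2)(t + 1) / 2
Then g(t) = -15·L_0(t) - 2·L_1(t) + 1·L_2(t).
Expanding and collecting terms gives g(t) = -5t^2 - 2t + 1.
Check: g(-2) = -15. ✓

g(t) = -5t^2 - 2t + 1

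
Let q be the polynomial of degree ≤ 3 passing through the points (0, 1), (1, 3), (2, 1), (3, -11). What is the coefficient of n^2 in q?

Write q(n) = an^3 + bn^2 + cn + d. Substituting each data point gives a linear system:
  d = 1
  a + b + c + d = 3
  8a + 4b + 2c + d = 1
  27a + 9b + 3c + d = -11
Solving the system yields a = -1, b = 1, c = 2, d = 1.
So q(n) = -n^3 + n^2 + 2n + 1.
The coefficient of n^2 is 1.

1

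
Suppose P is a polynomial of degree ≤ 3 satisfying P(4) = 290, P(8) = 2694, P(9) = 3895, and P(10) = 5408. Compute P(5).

Write P(s) = as^3 + bs^2 + cs + d. Substituting each data point gives a linear system:
  64a + 16b + 4c + d = 290
  512a + 64b + 8c + d = 2694
  729a + 81b + 9c + d = 3895
  1000a + 100b + 10c + d = 5408
Solving the system yields a = 6, b = -6, c = 1, d = -2.
So P(s) = 6s³ - 6s² + s - 2.
Then P(5) = 603.

603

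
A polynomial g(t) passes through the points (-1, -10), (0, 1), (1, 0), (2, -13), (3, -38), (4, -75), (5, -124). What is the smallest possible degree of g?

2

Forward differences of the values at t = -1, 0, 1, 2, 3, 4, 5:
  g  : -10  1  0  -13  -38  -75  -124
  Δ  : 11  -1  -13  -25  -37  -49
  Δ^2: -12  -12  -12  -12  -12
  Δ^3: 0  0  0  0
  Δ^4: 0  0  0
  Δ^5: 0  0
  Δ^6: 0
The second differences are constant (-12) and nonzero, while all higher differences vanish, so the minimal degree is 2.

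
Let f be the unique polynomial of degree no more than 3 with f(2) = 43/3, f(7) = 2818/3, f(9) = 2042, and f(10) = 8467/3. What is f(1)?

Write f(t) = at^3 + bt^2 + ct + d. Substituting each data point gives a linear system:
  8a + 4b + 2c + d = 43/3
  343a + 49b + 7c + d = 2818/3
  729a + 81b + 9c + d = 2042
  1000a + 100b + 10c + d = 8467/3
Solving the system yields a = 3, b = -5/3, c = -1, d = -1.
So f(t) = 3t³ - (5/3)t² - t - 1.
Then f(1) = -2/3.

-2/3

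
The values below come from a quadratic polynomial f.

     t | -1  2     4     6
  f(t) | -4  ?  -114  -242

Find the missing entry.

The 3 known points determine the degree-2 polynomial uniquely.
Write f(t) = at^2 + bt + c. Substituting each data point gives a linear system:
  a - b + c = -4
  16a + 4b + c = -114
  36a + 6b + c = -242
Solving the system yields a = -6, b = -4, c = -2.
So f(t) = -6t² - 4t - 2.
Then f(2) = -34.

-34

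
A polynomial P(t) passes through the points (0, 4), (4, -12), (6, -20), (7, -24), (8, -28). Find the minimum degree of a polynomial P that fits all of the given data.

1

Divided differences on the nodes 0, 4, 6, 7, 8:
  order 0: 4  -12  -20  -24  -28
  order 1: -4  -4  -4  -4
  order 2: 0  0  0
  order 3: 0  0
  order 4: 0
The order-1 divided differences are all -4 (nonzero) and every higher order vanishes, so the data lies on a polynomial of degree exactly 1.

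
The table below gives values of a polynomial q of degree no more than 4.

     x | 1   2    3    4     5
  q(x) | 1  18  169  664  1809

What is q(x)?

Using the Lagrange interpolation formula with nodes 1, 2, 3, 4, 5:
  L_0(x) = (x - 2)(x - 3)(x - 4)(x - 5) / 24
  L_1(x) = (x - 1)(x - 3)(x - 4)(x - 5) / -6
  L_2(x) = (x - 1)(x - 2)(x - 4)(x - 5) / 4
  L_3(x) = (x - 1)(x - 2)(x - 3)(x - 5) / -6
  L_4(x) = (x - 1)(x - 2)(x - 3)(x - 4) / 24
Then q(x) = 1·L_0(x) + 18·L_1(x) + 169·L_2(x) + 664·L_3(x) + 1809·L_4(x).
Expanding and collecting terms gives q(x) = 4x⁴ - 5x³ - 3x² + x + 4.
Check: q(3) = 169. ✓

q(x) = 4x^4 - 5x^3 - 3x^2 + x + 4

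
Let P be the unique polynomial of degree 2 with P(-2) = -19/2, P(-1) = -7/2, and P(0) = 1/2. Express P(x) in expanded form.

Using the Lagrange interpolation formula with nodes -2, -1, 0:
  L_0(x) = (x + 1)x / 2
  L_1(x) = (x + 2)x / -1
  L_2(x) = (x + 2)(x + 1) / 2
Then P(x) = -19/2·L_0(x) - 7/2·L_1(x) + 1/2·L_2(x).
Expanding and collecting terms gives P(x) = -x^2 + 3x + 1/2.
Check: P(-1) = -7/2. ✓

P(x) = -x^2 + 3x + 1/2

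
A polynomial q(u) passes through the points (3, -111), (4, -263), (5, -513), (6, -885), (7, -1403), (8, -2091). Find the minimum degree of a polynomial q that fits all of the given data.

Forward differences of the values at u = 3, 4, 5, 6, 7, 8:
  q  : -111  -263  -513  -885  -1403  -2091
  Δ  : -152  -250  -372  -518  -688
  Δ^2: -98  -122  -146  -170
  Δ^3: -24  -24  -24
  Δ^4: 0  0
  Δ^5: 0
The third differences are constant (-24) and nonzero, while all higher differences vanish, so the minimal degree is 3.

3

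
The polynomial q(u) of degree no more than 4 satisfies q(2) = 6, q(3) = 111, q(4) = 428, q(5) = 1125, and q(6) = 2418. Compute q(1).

-7

Forward differences of the values at u = 2, 3, 4, 5, 6:
  q  : 6  111  428  1125  2418
  Δ  : 105  317  697  1293
  Δ^2: 212  380  596
  Δ^3: 168  216
  Δ^4: 48
The fourth differences are constant, confirming degree 4.
Interpolating (Newton forward form) and evaluating at u = 1 gives q(1) = -7.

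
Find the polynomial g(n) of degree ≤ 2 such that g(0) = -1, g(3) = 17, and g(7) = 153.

g(n) = 4n^2 - 6n - 1

Write g(n) = an^2 + bn + c. Substituting each data point gives a linear system:
  c = -1
  9a + 3b + c = 17
  49a + 7b + c = 153
Solving the system yields a = 4, b = -6, c = -1.
So g(n) = 4n² - 6n - 1.
Check: g(0) = -1. ✓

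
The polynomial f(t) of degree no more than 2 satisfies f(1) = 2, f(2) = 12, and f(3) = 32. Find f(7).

Using the Lagrange interpolation formula with nodes 1, 2, 3:
  L_0(t) = (t - 2)(t - 3) / 2
  L_1(t) = (t - 1)(t - 3) / -1
  L_2(t) = (t - 1)(t - 2) / 2
Then f(t) = 2·L_0(t) + 12·L_1(t) + 32·L_2(t).
Expanding and collecting terms gives f(t) = 5t² - 5t + 2.
Evaluating at t = 7: f(7) = 212.

212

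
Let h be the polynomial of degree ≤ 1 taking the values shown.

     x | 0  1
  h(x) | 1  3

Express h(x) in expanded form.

Write h(x) = ax + b. Substituting each data point gives a linear system:
  b = 1
  a + b = 3
Solving the system yields a = 2, b = 1.
So h(x) = 2x + 1.
Check: h(1) = 3. ✓

h(x) = 2x + 1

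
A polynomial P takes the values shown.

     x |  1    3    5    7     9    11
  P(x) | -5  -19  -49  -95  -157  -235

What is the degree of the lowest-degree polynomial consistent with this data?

2

Forward differences of the values at x = 1, 3, 5, 7, 9, 11:
  P  : -5  -19  -49  -95  -157  -235
  Δ  : -14  -30  -46  -62  -78
  Δ^2: -16  -16  -16  -16
  Δ^3: 0  0  0
  Δ^4: 0  0
  Δ^5: 0
The second differences are constant (-16) and nonzero, while all higher differences vanish, so the minimal degree is 2.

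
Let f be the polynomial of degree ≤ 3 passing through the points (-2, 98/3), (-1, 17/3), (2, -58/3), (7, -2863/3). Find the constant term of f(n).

0

Write f(n) = an^3 + bn^2 + cn + d. Substituting each data point gives a linear system:
  -8a + 4b - 2c + d = 98/3
  -a + b - c + d = 17/3
  8a + 4b + 2c + d = -58/3
  343a + 49b + 7c + d = -2863/3
Solving the system yields a = -3, b = 5/3, c = -1, d = 0.
So f(n) = -3n^3 + (5/3)n^2 - n.
The constant term is 0.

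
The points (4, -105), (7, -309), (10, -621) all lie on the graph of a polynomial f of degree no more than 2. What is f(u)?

Write f(u) = au^2 + bu + c. Substituting each data point gives a linear system:
  16a + 4b + c = -105
  49a + 7b + c = -309
  100a + 10b + c = -621
Solving the system yields a = -6, b = -2, c = -1.
So f(u) = -6u² - 2u - 1.
Check: f(7) = -309. ✓

f(u) = -6u^2 - 2u - 1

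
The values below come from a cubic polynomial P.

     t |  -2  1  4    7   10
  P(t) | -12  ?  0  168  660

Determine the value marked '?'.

-6

The 4 known points determine the degree-3 polynomial uniquely.
Write P(t) = at^3 + bt^2 + ct + d. Substituting each data point gives a linear system:
  -8a + 4b - 2c + d = -12
  64a + 16b + 4c + d = 0
  343a + 49b + 7c + d = 168
  1000a + 100b + 10c + d = 660
Solving the system yields a = 1, b = -3, c = -4, d = 0.
So P(t) = t^3 - 3t^2 - 4t.
Then P(1) = -6.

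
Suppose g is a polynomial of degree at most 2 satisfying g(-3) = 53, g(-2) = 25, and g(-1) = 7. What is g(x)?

Using the Lagrange interpolation formula with nodes -3, -2, -1:
  L_0(x) = (x + 2)(x + 1) / 2
  L_1(x) = (x + 3)(x + 1) / -1
  L_2(x) = (x + 3)(x + 2) / 2
Then g(x) = 53·L_0(x) + 25·L_1(x) + 7·L_2(x).
Expanding and collecting terms gives g(x) = 5x^2 - 3x - 1.
Check: g(-2) = 25. ✓

g(x) = 5x^2 - 3x - 1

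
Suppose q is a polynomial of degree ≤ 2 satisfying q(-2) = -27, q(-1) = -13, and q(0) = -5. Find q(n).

Write q(n) = an^2 + bn + c. Substituting each data point gives a linear system:
  4a - 2b + c = -27
  a - b + c = -13
  c = -5
Solving the system yields a = -3, b = 5, c = -5.
So q(n) = -3n² + 5n - 5.
Check: q(0) = -5. ✓

q(n) = -3n^2 + 5n - 5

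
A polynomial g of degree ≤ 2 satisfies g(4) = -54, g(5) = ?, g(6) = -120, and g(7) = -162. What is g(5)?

-84

The 3 known points determine the degree-2 polynomial uniquely.
Write g(u) = au^2 + bu + c. Substituting each data point gives a linear system:
  16a + 4b + c = -54
  36a + 6b + c = -120
  49a + 7b + c = -162
Solving the system yields a = -3, b = -3, c = 6.
So g(u) = -3u^2 - 3u + 6.
Then g(5) = -84.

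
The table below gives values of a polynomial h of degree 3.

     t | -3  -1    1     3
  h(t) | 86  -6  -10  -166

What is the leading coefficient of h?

Write h(t) = at^3 + bt^2 + ct + d. Substituting each data point gives a linear system:
  -27a + 9b - 3c + d = 86
  -a + b - c + d = -6
  a + b + c + d = -10
  27a + 9b + 3c + d = -166
Solving the system yields a = -5, b = -4, c = 3, d = -4.
So h(t) = -5t^3 - 4t^2 + 3t - 4.
The leading coefficient is -5.

-5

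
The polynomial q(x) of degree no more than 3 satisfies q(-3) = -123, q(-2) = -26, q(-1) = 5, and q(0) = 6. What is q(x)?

Using the Lagrange interpolation formula with nodes -3, -2, -1, 0:
  L_0(x) = (x + 2)(x + 1)x / -6
  L_1(x) = (x + 3)(x + 1)x / 2
  L_2(x) = (x + 3)(x + 2)x / -2
  L_3(x) = (x + 3)(x + 2)(x + 1) / 6
Then q(x) = -123·L_0(x) - 26·L_1(x) + 5·L_2(x) + 6·L_3(x).
Expanding and collecting terms gives q(x) = 6x^3 + 3x^2 - 2x + 6.
Check: q(-2) = -26. ✓

q(x) = 6x^3 + 3x^2 - 2x + 6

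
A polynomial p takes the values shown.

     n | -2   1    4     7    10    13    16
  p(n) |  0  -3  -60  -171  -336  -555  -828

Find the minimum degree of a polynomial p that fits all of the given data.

Forward differences of the values at n = -2, 1, 4, 7, 10, 13, 16:
  p  : 0  -3  -60  -171  -336  -555  -828
  Δ  : -3  -57  -111  -165  -219  -273
  Δ^2: -54  -54  -54  -54  -54
  Δ^3: 0  0  0  0
  Δ^4: 0  0  0
  Δ^5: 0  0
  Δ^6: 0
The second differences are constant (-54) and nonzero, while all higher differences vanish, so the minimal degree is 2.

2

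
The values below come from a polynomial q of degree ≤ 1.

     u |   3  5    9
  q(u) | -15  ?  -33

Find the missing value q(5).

-21

The 2 known points determine the degree-1 polynomial uniquely.
Write q(u) = au + b. Substituting each data point gives a linear system:
  3a + b = -15
  9a + b = -33
Solving the system yields a = -3, b = -6.
So q(u) = -3u - 6.
Then q(5) = -21.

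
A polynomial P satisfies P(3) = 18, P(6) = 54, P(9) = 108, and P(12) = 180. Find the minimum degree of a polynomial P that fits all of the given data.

2

Forward differences of the values at n = 3, 6, 9, 12:
  P  : 18  54  108  180
  Δ  : 36  54  72
  Δ^2: 18  18
  Δ^3: 0
The second differences are constant (18) and nonzero, while all higher differences vanish, so the minimal degree is 2.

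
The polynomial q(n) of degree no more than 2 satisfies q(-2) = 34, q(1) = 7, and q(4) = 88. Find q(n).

Write q(n) = an^2 + bn + c. Substituting each data point gives a linear system:
  4a - 2b + c = 34
  a + b + c = 7
  16a + 4b + c = 88
Solving the system yields a = 6, b = -3, c = 4.
So q(n) = 6n² - 3n + 4.
Check: q(-2) = 34. ✓

q(n) = 6n^2 - 3n + 4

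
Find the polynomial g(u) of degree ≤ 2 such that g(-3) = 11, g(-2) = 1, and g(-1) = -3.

g(u) = 3u^2 + 5u - 1

Write g(u) = au^2 + bu + c. Substituting each data point gives a linear system:
  9a - 3b + c = 11
  4a - 2b + c = 1
  a - b + c = -3
Solving the system yields a = 3, b = 5, c = -1.
So g(u) = 3u² + 5u - 1.
Check: g(-1) = -3. ✓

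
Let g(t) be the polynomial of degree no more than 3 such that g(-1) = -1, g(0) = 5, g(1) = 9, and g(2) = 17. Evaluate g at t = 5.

125

Using the Lagrange interpolation formula with nodes -1, 0, 1, 2:
  L_0(t) = t(t - 1)(t - 2) / -6
  L_1(t) = (t + 1)(t - 1)(t - 2) / 2
  L_2(t) = (t + 1)t(t - 2) / -2
  L_3(t) = (t + 1)t(t - 1) / 6
Then g(t) = -1·L_0(t) + 5·L_1(t) + 9·L_2(t) + 17·L_3(t).
Expanding and collecting terms gives g(t) = t^3 - t^2 + 4t + 5.
Evaluating at t = 5: g(5) = 125.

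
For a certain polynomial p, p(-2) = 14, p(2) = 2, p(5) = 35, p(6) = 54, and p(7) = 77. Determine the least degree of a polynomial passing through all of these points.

2

Divided differences on the nodes -2, 2, 5, 6, 7:
  order 0: 14  2  35  54  77
  order 1: -3  11  19  23
  order 2: 2  2  2
  order 3: 0  0
  order 4: 0
The order-2 divided differences are all 2 (nonzero) and every higher order vanishes, so the data lies on a polynomial of degree exactly 2.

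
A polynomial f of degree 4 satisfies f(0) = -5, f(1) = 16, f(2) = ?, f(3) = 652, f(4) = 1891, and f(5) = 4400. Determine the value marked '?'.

155

On equispaced nodes a degree-4 polynomial has vanishing fifth forward difference, so
  - f(0) + 5·f(1) - 10·f(2) + 10·f(3) - 5·f(4) + f(5) = 0.
Substituting the known values and solving for f(2):
  -10·f(2) = -1550
  f(2) = 155.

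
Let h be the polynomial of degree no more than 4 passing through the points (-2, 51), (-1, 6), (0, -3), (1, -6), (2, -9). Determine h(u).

Write h(u) = au^4 + bu^3 + cu^2 + du + e. Substituting each data point gives a linear system:
  16a - 8b + 4c - 2d + e = 51
  a - b + c - d + e = 6
  e = -3
  a + b + c + d + e = -6
  16a + 8b + 4c + 2d + e = -9
Solving the system yields a = 1, b = -3, c = 2, d = -3, e = -3.
So h(u) = u^4 - 3u^3 + 2u^2 - 3u - 3.
Check: h(-2) = 51. ✓

h(u) = u^4 - 3u^3 + 2u^2 - 3u - 3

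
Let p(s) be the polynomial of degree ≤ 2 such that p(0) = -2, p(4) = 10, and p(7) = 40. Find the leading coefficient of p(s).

Write p(s) = as^2 + bs + c. Substituting each data point gives a linear system:
  c = -2
  16a + 4b + c = 10
  49a + 7b + c = 40
Solving the system yields a = 1, b = -1, c = -2.
So p(s) = s^2 - s - 2.
The leading coefficient is 1.

1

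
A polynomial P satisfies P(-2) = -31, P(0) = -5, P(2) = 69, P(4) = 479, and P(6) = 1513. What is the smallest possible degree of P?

3

Forward differences of the values at t = -2, 0, 2, 4, 6:
  P  : -31  -5  69  479  1513
  Δ  : 26  74  410  1034
  Δ^2: 48  336  624
  Δ^3: 288  288
  Δ^4: 0
The third differences are constant (288) and nonzero, while all higher differences vanish, so the minimal degree is 3.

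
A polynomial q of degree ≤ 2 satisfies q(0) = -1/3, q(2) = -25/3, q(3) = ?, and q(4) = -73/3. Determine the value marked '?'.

-46/3

The 3 known points determine the degree-2 polynomial uniquely.
Write q(x) = ax^2 + bx + c. Substituting each data point gives a linear system:
  c = -1/3
  4a + 2b + c = -25/3
  16a + 4b + c = -73/3
Solving the system yields a = -1, b = -2, c = -1/3.
So q(x) = -x² - 2x - 1/3.
Then q(3) = -46/3.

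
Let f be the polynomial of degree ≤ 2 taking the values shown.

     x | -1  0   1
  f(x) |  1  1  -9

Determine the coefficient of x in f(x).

Write f(x) = ax^2 + bx + c. Substituting each data point gives a linear system:
  a - b + c = 1
  c = 1
  a + b + c = -9
Solving the system yields a = -5, b = -5, c = 1.
So f(x) = -5x^2 - 5x + 1.
The coefficient of x is -5.

-5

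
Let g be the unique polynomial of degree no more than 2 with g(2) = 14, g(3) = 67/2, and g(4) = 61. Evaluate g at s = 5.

Write g(s) = as^2 + bs + c. Substituting each data point gives a linear system:
  4a + 2b + c = 14
  9a + 3b + c = 67/2
  16a + 4b + c = 61
Solving the system yields a = 4, b = -1/2, c = -1.
So g(s) = 4s^2 - (1/2)s - 1.
Then g(5) = 193/2.

193/2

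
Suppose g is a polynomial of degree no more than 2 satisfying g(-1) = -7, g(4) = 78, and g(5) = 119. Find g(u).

g(u) = 4u^2 + 5u - 6

Write g(u) = au^2 + bu + c. Substituting each data point gives a linear system:
  a - b + c = -7
  16a + 4b + c = 78
  25a + 5b + c = 119
Solving the system yields a = 4, b = 5, c = -6.
So g(u) = 4u^2 + 5u - 6.
Check: g(4) = 78. ✓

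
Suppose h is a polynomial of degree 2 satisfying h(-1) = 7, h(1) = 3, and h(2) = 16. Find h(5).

Write h(u) = au^2 + bu + c. Substituting each data point gives a linear system:
  a - b + c = 7
  a + b + c = 3
  4a + 2b + c = 16
Solving the system yields a = 5, b = -2, c = 0.
So h(u) = 5u^2 - 2u.
Then h(5) = 115.

115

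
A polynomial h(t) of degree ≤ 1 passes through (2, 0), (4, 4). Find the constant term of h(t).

Write h(t) = at + b. Substituting each data point gives a linear system:
  2a + b = 0
  4a + b = 4
Solving the system yields a = 2, b = -4.
So h(t) = 2t - 4.
The constant term is -4.

-4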